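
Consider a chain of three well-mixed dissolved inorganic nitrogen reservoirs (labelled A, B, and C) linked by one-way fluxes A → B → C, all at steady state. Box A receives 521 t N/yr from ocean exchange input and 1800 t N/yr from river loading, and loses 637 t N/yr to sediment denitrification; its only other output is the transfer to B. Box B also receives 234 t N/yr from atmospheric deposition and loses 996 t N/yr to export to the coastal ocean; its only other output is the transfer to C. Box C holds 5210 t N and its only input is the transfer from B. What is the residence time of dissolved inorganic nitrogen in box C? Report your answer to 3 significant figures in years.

5.65 yr

Box A: F(A→B) = (521 + 1800) − 637 = 1684.0 t N/yr.
Box B: F(B→C) = (1684.0 + 234) − 996 = 922.00 t N/yr.
Box C throughput = its input = 922.00 t N/yr; τ = 5210 / 922.00 = 5.651 yr.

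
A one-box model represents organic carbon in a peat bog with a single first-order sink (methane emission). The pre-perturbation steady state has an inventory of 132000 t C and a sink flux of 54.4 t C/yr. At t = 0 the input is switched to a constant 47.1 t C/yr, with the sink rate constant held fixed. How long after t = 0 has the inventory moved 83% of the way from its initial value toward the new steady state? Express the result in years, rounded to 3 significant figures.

4300 yr

τ = M₀/F₀ = 132000/54.4 = 2426 yr.
The remaining gap fraction is e^(−t/τ); 83% covered ⇒ e^(−t/τ) = 0.170.
t = −τ ln(0.170) = 2426 × 1.772 = 4300 yr.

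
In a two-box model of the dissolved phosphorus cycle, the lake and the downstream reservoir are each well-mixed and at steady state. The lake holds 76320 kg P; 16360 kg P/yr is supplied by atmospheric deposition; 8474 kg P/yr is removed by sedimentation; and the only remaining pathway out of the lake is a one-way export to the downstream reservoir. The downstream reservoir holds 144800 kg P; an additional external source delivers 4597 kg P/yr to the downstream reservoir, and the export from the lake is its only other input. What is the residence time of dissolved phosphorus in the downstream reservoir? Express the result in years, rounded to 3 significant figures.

Balance the lake: ΣF_in = 16360 kg P/yr.
Export to the downstream reservoir = ΣF_in − (8474) = 7886.0 kg P/yr.
Total input to the downstream reservoir = 7886.0 + 4597 = 12483 kg P/yr; at steady state this equals its total output.
τ = M / F = 144800 / 12483 = 11.60 yr.

11.6 yr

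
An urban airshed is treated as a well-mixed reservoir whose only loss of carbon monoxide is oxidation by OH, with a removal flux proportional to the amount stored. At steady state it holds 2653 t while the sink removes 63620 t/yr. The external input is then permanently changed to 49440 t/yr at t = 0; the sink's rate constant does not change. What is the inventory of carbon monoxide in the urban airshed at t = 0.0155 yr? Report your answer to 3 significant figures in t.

Residence time τ = M₀/F₀ = 0.04170 yr. The eventual steady state is M_∞ = M₀·(F₁/F₀) = 2653 × 49440/63620 = 2061.7 t.
The anomaly ΔM(t) = M(t) − M_∞ decays as ΔM₀·e^(−t/τ) with ΔM₀ = 2653 − 2061.7 = 591.3 t.
At t = 0.0155 yr, e^(−t/τ) = e^(−0.3717) = 0.6896, so ΔM = 407.8 t and M = 2061.7 + 407.8 = 2469.4 t.

2470 t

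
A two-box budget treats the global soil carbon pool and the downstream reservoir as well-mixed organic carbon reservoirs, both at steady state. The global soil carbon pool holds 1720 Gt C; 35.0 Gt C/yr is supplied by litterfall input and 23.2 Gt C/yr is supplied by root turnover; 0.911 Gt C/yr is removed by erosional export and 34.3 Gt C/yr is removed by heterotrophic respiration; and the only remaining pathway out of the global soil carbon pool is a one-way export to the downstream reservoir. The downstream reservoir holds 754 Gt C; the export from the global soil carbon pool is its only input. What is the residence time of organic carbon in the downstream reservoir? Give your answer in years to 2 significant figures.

33 yr

Balance the global soil carbon pool: ΣF_in = 35.0 + 23.2 = 58.200 Gt C/yr.
Export to the downstream reservoir = ΣF_in − (0.911 + 34.3) = 22.989 Gt C/yr.
At steady state the output of the downstream reservoir equals its input, 22.989 Gt C/yr.
τ = M / F = 754 / 22.989 = 32.80 yr.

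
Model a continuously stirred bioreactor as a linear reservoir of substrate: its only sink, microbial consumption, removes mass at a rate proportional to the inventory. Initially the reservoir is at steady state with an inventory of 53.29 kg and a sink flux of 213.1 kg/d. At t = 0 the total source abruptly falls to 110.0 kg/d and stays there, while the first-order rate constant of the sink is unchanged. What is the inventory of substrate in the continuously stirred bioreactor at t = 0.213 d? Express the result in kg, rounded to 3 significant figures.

τ = M₀/F₀ = 53.29/213.1 = 0.2501 d; rate constant k = 1/τ.
New steady state M_∞ = F₁/k = F₁·τ = 110.0 × 0.2501 = 27.508 kg.
M(t) = M_∞ + (M₀ − M_∞)·e^(−t/τ); t/τ = 0.213/0.2501 = 0.8518, so e^(−t/τ) = 0.4267.
M(t) = 27.508 + 25.78 × 0.4267 = 38.508 kg.

38.5 kg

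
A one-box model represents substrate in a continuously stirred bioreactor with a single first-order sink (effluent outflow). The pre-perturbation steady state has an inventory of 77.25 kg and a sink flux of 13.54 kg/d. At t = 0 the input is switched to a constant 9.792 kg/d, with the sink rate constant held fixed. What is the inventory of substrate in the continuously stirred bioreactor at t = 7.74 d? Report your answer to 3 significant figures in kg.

61.4 kg

τ = M₀/F₀ = 77.25/13.54 = 5.705 d; rate constant k = 1/τ.
New steady state M_∞ = F₁/k = F₁·τ = 9.792 × 5.705 = 55.866 kg.
M(t) = M_∞ + (M₀ − M_∞)·e^(−t/τ); t/τ = 7.74/5.705 = 1.357, so e^(−t/τ) = 0.2575.
M(t) = 55.866 + 21.38 × 0.2575 = 61.373 kg.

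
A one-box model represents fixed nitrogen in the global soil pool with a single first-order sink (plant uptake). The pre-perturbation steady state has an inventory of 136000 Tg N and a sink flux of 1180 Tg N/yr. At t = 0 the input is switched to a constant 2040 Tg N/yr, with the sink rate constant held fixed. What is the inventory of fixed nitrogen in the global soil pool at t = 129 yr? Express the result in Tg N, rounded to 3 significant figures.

203000 Tg N

Residence time τ = M₀/F₀ = 115.3 yr. The eventual steady state is M_∞ = M₀·(F₁/F₀) = 136000 × 2040/1180 = 235120 Tg N.
The anomaly ΔM(t) = M(t) − M_∞ decays as ΔM₀·e^(−t/τ) with ΔM₀ = 136000 − 235120 = −99120 Tg N.
At t = 129 yr, e^(−t/τ) = e^(−1.119) = 0.3265, so ΔM = −32360 Tg N and M = 235120 − 32360 = 202750 Tg N.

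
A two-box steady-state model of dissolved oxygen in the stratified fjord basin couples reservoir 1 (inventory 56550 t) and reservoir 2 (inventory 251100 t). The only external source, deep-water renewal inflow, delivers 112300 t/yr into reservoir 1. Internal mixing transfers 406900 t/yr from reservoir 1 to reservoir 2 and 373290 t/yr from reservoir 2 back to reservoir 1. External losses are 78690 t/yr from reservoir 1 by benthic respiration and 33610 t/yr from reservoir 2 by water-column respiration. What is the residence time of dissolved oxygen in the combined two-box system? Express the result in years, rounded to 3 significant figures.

For the system as a whole, the A↔B exchange is internal and contributes nothing to the throughput; only the external sinks remove mass.
M_total = 56550 + 251100 = 307650 t.
ΣF_external_out = 78690 + 33610 = 112300 t/yr.
τ = M_total / ΣF_ext = 307650 / 112300 = 2.740 yr.

2.74 yr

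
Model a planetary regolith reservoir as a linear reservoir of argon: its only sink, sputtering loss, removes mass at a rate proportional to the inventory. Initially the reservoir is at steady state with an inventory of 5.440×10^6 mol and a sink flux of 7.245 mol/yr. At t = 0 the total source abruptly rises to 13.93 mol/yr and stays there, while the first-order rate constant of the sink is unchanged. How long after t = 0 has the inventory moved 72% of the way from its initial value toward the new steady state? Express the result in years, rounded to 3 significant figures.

τ = M₀/F₀ = 5.440×10^6/7.245 = 750900 yr.
The remaining gap fraction is e^(−t/τ); 72% covered ⇒ e^(−t/τ) = 0.280.
t = −τ ln(0.280) = 750900 × 1.273 = 955800 yr.

956000 yr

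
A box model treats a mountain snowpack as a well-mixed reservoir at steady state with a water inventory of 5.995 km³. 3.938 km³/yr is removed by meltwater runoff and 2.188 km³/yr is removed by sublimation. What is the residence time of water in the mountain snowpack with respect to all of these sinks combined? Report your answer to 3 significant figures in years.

0.979 yr

Total removal flux = 3.938 + 2.188 = 6.1260 km³/yr.
τ = M / ΣF_out = 5.995 / 6.1260 = 0.9786 yr.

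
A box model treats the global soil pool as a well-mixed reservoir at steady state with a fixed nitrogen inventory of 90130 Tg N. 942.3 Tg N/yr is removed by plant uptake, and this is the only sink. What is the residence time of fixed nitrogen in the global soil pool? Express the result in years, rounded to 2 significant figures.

τ = M / F = 90130 / 942.3 = 95.65 yr.

96 yr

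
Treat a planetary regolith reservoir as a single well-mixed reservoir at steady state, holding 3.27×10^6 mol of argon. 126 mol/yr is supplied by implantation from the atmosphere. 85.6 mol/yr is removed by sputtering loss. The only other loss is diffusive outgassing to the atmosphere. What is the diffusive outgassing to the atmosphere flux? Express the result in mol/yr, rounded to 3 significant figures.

40.4 mol/yr

At steady state ΣF_in = ΣF_out.
ΣF_in = 126.00 mol/yr.
Diffusive outgassing to the atmosphere flux = ΣF_in − (85.6) = 126.00 − 85.60 = 40.40 mol/yr.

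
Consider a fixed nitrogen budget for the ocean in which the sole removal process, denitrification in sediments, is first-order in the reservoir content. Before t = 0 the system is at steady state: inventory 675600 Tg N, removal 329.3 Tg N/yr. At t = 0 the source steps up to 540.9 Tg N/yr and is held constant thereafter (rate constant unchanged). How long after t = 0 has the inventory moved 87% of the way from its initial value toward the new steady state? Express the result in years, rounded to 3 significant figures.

τ = M₀/F₀ = 675600/329.3 = 2052 yr.
The remaining gap fraction is e^(−t/τ); 87% covered ⇒ e^(−t/τ) = 0.130.
t = −τ ln(0.130) = 2052 × 2.040 = 4186 yr.

4190 yr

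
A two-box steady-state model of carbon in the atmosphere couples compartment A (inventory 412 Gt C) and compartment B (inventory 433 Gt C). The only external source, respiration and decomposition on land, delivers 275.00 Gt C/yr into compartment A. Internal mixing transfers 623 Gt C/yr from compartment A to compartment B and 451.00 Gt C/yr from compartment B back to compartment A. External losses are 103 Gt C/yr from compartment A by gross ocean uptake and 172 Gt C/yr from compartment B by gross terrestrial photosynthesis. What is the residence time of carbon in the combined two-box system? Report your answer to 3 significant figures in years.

Treat the two boxes together as one reservoir: the mixing fluxes between them are internal recycling, so τ = ΣM / Σ(external losses).
M_total = 412 + 433 = 845.00 Gt C.
ΣF_external_out = 103 + 172 = 275.00 Gt C/yr.
τ = M_total / ΣF_ext = 845.00 / 275.00 = 3.073 yr.

3.07 yr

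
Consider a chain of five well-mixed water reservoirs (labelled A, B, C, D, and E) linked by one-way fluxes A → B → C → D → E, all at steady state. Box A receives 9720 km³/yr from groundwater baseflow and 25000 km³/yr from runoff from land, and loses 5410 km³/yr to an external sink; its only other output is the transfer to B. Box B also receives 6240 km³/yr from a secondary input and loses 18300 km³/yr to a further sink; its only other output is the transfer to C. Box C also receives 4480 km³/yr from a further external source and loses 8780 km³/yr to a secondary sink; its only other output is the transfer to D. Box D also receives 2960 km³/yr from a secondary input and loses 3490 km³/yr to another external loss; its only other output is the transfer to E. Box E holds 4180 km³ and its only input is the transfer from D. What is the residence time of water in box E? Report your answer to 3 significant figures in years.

0.337 yr

Box A: F(A→B) = (9720 + 25000) − 5410 = 29310 km³/yr.
Box B: F(B→C) = (29310 + 6240) − 18300 = 17250 km³/yr.
Box C: F(C→D) = (17250 + 4480) − 8780 = 12950 km³/yr.
Box D: F(D→E) = (12950 + 2960) − 3490 = 12420 km³/yr.
Box E throughput = its input = 12420 km³/yr; τ = 4180 / 12420 = 0.3366 yr.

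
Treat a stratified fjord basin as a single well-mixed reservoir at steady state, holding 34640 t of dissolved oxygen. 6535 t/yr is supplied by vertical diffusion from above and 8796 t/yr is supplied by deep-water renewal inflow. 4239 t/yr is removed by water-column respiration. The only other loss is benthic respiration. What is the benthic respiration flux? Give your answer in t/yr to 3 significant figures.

11100 t/yr

At steady state ΣF_in = ΣF_out.
ΣF_in = 6535 + 8796 = 15331 t/yr.
Benthic respiration flux = ΣF_in − (4239) = 15331 − 4239 = 11090 t/yr.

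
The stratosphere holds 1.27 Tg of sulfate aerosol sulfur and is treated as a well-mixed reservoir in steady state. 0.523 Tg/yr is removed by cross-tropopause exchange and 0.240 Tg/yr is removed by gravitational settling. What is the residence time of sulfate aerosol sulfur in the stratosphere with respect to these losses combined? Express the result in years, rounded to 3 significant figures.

Total removal = 0.5230 + 0.2400 = 0.76300 Tg/yr.
τ = M / ΣF_out = 1.27 / 0.76300 = 1.664 yr.

1.66 yr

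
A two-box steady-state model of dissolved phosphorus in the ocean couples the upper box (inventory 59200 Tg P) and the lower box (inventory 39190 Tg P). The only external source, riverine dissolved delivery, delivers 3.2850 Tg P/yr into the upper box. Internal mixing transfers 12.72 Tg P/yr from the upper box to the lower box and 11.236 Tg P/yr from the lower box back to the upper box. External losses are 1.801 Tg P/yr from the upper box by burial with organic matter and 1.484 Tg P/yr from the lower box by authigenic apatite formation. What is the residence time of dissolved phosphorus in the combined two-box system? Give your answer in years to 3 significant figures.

Treat the two boxes together as one reservoir: the mixing fluxes between them are internal recycling, so τ = ΣM / Σ(external losses).
M_total = 59200 + 39190 = 98390 Tg P.
ΣF_external_out = 1.801 + 1.484 = 3.2850 Tg P/yr.
τ = M_total / ΣF_ext = 98390 / 3.2850 = 29950 yr.

30000 yr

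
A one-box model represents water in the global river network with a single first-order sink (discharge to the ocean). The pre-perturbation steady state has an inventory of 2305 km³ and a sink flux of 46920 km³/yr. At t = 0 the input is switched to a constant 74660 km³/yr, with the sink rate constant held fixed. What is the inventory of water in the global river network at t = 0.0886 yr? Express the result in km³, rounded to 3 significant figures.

3440 km³

The sink rate constant is k = F₀/M₀ = 46920/2305 = 20.36 yr⁻¹.
Solving dM/dt = F₁ − kM with M(0) = M₀ gives M(t) = F₁/k + (M₀ − F₁/k)·e^(−kt).
F₁/k = 74660/20.36 = 3667.8 km³; kt = 20.36 × 0.0886 = 1.804, e^(−kt) = 0.1647.
M(0.0886) = 3667.8 + (2305 − 3667.8) × 0.1647 = 3667.8 − 224.5 = 3443.3 km³.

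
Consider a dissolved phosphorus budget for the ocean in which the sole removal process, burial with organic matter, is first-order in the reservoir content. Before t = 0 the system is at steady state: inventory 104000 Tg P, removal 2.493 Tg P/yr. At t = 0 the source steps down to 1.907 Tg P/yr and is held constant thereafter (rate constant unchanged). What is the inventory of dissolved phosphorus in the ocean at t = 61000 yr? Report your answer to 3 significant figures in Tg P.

τ = M₀/F₀ = 104000/2.493 = 41720 yr; rate constant k = 1/τ.
New steady state M_∞ = F₁/k = F₁·τ = 1.907 × 41720 = 79554 Tg P.
M(t) = M_∞ + (M₀ − M_∞)·e^(−t/τ); t/τ = 61000/41720 = 1.462, so e^(−t/τ) = 0.2317.
M(t) = 79554 + 24450 × 0.2317 = 85219 Tg P.

85200 Tg P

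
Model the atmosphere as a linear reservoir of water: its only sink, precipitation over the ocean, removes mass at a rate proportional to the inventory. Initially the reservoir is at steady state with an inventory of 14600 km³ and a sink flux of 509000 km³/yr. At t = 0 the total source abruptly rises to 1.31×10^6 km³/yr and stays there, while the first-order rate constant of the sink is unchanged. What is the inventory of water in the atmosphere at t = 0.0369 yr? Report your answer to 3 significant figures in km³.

31200 km³

Residence time τ = M₀/F₀ = 0.02868 yr. The eventual steady state is M_∞ = M₀·(F₁/F₀) = 14600 × 1.31×10^6/509000 = 37576 km³.
The anomaly ΔM(t) = M(t) − M_∞ decays as ΔM₀·e^(−t/τ) with ΔM₀ = 14600 − 37576 = −22980 km³.
At t = 0.0369 yr, e^(−t/τ) = e^(−1.286) = 0.2763, so ΔM = −6347 km³ and M = 37576 − 6347 = 31229 km³.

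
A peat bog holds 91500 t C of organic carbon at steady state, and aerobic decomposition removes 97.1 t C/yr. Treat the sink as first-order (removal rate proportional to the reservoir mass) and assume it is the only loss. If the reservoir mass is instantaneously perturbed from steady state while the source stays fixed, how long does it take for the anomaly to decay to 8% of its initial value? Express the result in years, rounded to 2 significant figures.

For a linear reservoir the anomaly decays as exp(−t/τ) with τ = M/F = 91500/97.1 = 942.3 yr.
exp(−t/τ) = 0.08 ⇒ t = −τ ln(0.08) = 942.3 × 2.526 = 2380 yr.

2400 yr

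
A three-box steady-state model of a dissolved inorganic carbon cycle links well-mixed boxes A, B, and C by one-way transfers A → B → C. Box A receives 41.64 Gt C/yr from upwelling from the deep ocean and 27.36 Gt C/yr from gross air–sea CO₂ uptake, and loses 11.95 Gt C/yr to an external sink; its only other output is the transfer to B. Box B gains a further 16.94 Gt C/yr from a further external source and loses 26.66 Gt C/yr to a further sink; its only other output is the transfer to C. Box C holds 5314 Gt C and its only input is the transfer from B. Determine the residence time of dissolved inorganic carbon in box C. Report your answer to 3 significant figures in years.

112 yr

Box A: F(A→B) = (41.64 + 27.36) − 11.95 = 57.050 Gt C/yr.
Box B: F(B→C) = (57.050 + 16.94) − 26.66 = 47.330 Gt C/yr.
Box C throughput = its input = 47.330 Gt C/yr; τ = 5314 / 47.330 = 112.3 yr.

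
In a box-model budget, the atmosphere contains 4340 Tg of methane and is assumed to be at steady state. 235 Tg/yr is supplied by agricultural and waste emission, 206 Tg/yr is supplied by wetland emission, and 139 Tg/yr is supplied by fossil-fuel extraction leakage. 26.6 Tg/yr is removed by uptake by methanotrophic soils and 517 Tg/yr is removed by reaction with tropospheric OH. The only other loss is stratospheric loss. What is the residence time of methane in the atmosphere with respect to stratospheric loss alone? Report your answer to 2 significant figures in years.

120 yr

At steady state ΣF_in = ΣF_out.
ΣF_in = 235 + 206 + 139 = 580.00 Tg/yr.
Stratospheric loss flux = ΣF_in − (26.6 + 517) = 580.00 − 543.6 = 36.40 Tg/yr.
τ = M / F = 4340 / 36.40 = 119.2 yr.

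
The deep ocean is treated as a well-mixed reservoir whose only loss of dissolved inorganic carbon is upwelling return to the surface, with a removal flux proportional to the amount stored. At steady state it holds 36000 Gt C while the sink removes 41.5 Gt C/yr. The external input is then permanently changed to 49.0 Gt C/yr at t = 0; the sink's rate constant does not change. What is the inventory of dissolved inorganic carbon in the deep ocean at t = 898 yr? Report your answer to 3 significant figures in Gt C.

The sink rate constant is k = F₀/M₀ = 41.5/36000 = 0.001153 yr⁻¹.
Solving dM/dt = F₁ − kM with M(0) = M₀ gives M(t) = F₁/k + (M₀ − F₁/k)·e^(−kt).
F₁/k = 49.0/0.001153 = 42506 Gt C; kt = 0.001153 × 898 = 1.035, e^(−kt) = 0.3552.
M(898) = 42506 + (36000 − 42506) × 0.3552 = 42506 − 2311 = 40195 Gt C.

40200 Gt C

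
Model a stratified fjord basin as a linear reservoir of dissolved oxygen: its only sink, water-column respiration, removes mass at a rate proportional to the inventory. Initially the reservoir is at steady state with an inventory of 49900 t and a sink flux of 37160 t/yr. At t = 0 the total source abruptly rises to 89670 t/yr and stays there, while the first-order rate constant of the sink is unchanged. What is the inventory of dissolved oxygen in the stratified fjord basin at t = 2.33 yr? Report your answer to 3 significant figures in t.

Residence time τ = M₀/F₀ = 1.343 yr. The eventual steady state is M_∞ = M₀·(F₁/F₀) = 49900 × 89670/37160 = 120410 t.
The anomaly ΔM(t) = M(t) − M_∞ decays as ΔM₀·e^(−t/τ) with ΔM₀ = 49900 − 120410 = −70510 t.
At t = 2.33 yr, e^(−t/τ) = e^(−1.735) = 0.1764, so ΔM = −12440 t and M = 120410 − 12440 = 107980 t.

108000 t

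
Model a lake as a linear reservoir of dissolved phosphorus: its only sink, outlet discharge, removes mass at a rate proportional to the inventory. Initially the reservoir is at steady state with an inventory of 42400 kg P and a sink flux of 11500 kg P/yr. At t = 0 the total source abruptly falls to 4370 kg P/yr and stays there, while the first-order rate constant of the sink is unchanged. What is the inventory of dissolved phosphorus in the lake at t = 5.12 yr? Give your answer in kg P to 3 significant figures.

22700 kg P

τ = M₀/F₀ = 42400/11500 = 3.687 yr; rate constant k = 1/τ.
New steady state M_∞ = F₁/k = F₁·τ = 4370 × 3.687 = 16112 kg P.
M(t) = M_∞ + (M₀ − M_∞)·e^(−t/τ); t/τ = 5.12/3.687 = 1.389, so e^(−t/τ) = 0.2494.
M(t) = 16112 + 26290 × 0.2494 = 22668 kg P.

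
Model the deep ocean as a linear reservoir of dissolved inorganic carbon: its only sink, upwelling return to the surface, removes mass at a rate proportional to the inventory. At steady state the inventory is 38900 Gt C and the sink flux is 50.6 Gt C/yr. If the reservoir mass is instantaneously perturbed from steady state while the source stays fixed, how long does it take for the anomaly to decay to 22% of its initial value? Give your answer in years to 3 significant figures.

1160 yr

For a linear reservoir the anomaly decays as exp(−t/τ) with τ = M/F = 38900/50.6 = 768.8 yr.
exp(−t/τ) = 0.22 ⇒ t = −τ ln(0.22) = 768.8 × 1.514 = 1164 yr.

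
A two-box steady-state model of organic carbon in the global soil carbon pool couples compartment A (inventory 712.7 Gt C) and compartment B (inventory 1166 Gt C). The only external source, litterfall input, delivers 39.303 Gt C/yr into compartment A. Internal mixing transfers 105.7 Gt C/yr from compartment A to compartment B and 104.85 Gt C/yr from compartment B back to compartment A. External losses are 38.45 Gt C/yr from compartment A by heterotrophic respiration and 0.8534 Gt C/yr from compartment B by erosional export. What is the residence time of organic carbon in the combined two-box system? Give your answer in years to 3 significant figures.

47.8 yr

Residence time in the combined system uses the total inventory and the total *external* removal — internal exchanges between the two boxes cancel.
M_total = 712.7 + 1166 = 1878.7 Gt C.
ΣF_external_out = 38.45 + 0.8534 = 39.303 Gt C/yr.
τ = M_total / ΣF_ext = 1878.7 / 39.303 = 47.80 yr.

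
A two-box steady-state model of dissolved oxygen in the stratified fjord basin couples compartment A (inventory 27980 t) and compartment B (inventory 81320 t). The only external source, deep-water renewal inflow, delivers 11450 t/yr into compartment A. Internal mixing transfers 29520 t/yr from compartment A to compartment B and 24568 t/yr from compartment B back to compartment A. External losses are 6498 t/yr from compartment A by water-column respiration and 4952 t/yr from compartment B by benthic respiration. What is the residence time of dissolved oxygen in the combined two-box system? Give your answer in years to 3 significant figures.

9.55 yr

Residence time in the combined system uses the total inventory and the total *external* removal — internal exchanges between the two boxes cancel.
M_total = 27980 + 81320 = 109300 t.
ΣF_external_out = 6498 + 4952 = 11450 t/yr.
τ = M_total / ΣF_ext = 109300 / 11450 = 9.546 yr.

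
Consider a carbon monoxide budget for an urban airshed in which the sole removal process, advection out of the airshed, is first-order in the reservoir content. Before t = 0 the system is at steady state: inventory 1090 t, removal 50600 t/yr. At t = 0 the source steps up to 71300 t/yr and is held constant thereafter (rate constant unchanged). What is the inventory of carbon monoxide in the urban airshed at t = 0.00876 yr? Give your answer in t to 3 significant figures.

Residence time τ = M₀/F₀ = 0.02154 yr. The eventual steady state is M_∞ = M₀·(F₁/F₀) = 1090 × 71300/50600 = 1535.9 t.
The anomaly ΔM(t) = M(t) − M_∞ decays as ΔM₀·e^(−t/τ) with ΔM₀ = 1090 − 1535.9 = −445.9 t.
At t = 0.00876 yr, e^(−t/τ) = e^(−0.4067) = 0.6659, so ΔM = −296.9 t and M = 1535.9 − 296.9 = 1239.0 t.

1240 t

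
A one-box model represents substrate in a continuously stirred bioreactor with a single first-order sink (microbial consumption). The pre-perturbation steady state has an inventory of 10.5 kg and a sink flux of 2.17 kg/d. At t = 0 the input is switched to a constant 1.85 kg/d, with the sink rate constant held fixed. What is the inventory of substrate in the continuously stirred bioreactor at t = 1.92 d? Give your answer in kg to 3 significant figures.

The sink rate constant is k = F₀/M₀ = 2.17/10.5 = 0.2067 d⁻¹.
Solving dM/dt = F₁ − kM with M(0) = M₀ gives M(t) = F₁/k + (M₀ − F₁/k)·e^(−kt).
F₁/k = 1.85/0.2067 = 8.9516 kg; kt = 0.2067 × 1.92 = 0.3968, e^(−kt) = 0.6725.
M(1.92) = 8.9516 + (10.5 − 8.9516) × 0.6725 = 8.9516 + 1.041 = 9.9929 kg.

9.99 kg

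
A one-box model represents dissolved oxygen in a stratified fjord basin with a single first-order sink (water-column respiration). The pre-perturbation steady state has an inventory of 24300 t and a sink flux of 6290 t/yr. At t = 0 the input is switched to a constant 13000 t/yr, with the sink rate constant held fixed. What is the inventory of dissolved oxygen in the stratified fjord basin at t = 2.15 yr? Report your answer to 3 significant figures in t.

τ = M₀/F₀ = 24300/6290 = 3.863 yr; rate constant k = 1/τ.
New steady state M_∞ = F₁/k = F₁·τ = 13000 × 3.863 = 50223 t.
M(t) = M_∞ + (M₀ − M_∞)·e^(−t/τ); t/τ = 2.15/3.863 = 0.5565, so e^(−t/τ) = 0.5732.
M(t) = 50223 − 25920 × 0.5732 = 35364 t.

35400 t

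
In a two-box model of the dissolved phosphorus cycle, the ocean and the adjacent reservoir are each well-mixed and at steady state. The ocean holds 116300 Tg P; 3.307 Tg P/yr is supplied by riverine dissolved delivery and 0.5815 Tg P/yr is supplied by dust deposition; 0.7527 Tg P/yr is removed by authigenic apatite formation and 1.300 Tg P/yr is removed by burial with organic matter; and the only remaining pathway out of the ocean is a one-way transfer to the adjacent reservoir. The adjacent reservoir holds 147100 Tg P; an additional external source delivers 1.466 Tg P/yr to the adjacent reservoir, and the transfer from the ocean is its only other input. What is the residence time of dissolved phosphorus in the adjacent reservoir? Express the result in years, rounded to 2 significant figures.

Balance the ocean: ΣF_in = 3.307 + 0.5815 = 3.8885 Tg P/yr.
Transfer to the adjacent reservoir = ΣF_in − (0.7527 + 1.300) = 1.8358 Tg P/yr.
Total input to the adjacent reservoir = 1.8358 + 1.466 = 3.3018 Tg P/yr; at steady state this equals its total output.
τ = M / F = 147100 / 3.3018 = 44550 yr.

45000 yr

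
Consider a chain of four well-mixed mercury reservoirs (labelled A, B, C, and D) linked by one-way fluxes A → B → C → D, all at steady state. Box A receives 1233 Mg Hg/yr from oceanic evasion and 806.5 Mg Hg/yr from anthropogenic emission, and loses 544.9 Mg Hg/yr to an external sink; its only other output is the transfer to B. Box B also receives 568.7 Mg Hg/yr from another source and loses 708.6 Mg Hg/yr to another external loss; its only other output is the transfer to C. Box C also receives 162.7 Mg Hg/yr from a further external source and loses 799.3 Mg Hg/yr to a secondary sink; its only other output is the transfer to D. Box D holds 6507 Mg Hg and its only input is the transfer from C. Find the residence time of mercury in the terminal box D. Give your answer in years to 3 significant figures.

Box A: F(A→B) = (1233 + 806.5) − 544.9 = 1494.6 Mg Hg/yr.
Box B: F(B→C) = (1494.6 + 568.7) − 708.6 = 1354.7 Mg Hg/yr.
Box C: F(C→D) = (1354.7 + 162.7) − 799.3 = 718.10 Mg Hg/yr.
Box D throughput = its input = 718.10 Mg Hg/yr; τ = 6507 / 718.10 = 9.061 yr.

9.06 yr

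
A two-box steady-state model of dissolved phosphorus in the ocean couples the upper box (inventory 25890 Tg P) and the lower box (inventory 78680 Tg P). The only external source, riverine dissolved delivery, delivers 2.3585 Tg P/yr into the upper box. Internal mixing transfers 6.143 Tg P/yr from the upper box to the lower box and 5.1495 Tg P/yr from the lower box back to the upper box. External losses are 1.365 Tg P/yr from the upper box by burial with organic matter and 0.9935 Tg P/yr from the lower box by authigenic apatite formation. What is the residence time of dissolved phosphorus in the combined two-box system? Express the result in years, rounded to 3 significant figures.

Residence time in the combined system uses the total inventory and the total *external* removal — internal exchanges between the two boxes cancel.
M_total = 25890 + 78680 = 104570 Tg P.
ΣF_external_out = 1.365 + 0.9935 = 2.3585 Tg P/yr.
τ = M_total / ΣF_ext = 104570 / 2.3585 = 44340 yr.

44300 yr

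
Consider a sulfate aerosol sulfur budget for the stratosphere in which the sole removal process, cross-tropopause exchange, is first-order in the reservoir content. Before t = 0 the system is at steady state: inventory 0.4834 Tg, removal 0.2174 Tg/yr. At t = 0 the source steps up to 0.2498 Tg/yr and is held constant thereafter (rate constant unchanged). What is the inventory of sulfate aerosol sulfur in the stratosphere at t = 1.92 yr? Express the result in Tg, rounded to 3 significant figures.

0.525 Tg

The sink rate constant is k = F₀/M₀ = 0.2174/0.4834 = 0.4497 yr⁻¹.
Solving dM/dt = F₁ − kM with M(0) = M₀ gives M(t) = F₁/k + (M₀ − F₁/k)·e^(−kt).
F₁/k = 0.2498/0.4497 = 0.55544 Tg; kt = 0.4497 × 1.92 = 0.8635, e^(−kt) = 0.4217.
M(1.92) = 0.55544 + (0.4834 − 0.55544) × 0.4217 = 0.55544 − 0.03038 = 0.52506 Tg.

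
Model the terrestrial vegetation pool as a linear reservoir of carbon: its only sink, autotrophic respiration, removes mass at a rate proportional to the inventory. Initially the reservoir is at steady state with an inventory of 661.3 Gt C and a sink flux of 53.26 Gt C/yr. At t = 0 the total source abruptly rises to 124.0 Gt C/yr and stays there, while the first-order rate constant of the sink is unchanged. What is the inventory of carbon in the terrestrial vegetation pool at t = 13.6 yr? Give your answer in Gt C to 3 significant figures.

1250 Gt C

The sink rate constant is k = F₀/M₀ = 53.26/661.3 = 0.08054 yr⁻¹.
Solving dM/dt = F₁ − kM with M(0) = M₀ gives M(t) = F₁/k + (M₀ − F₁/k)·e^(−kt).
F₁/k = 124.0/0.08054 = 1539.6 Gt C; kt = 0.08054 × 13.6 = 1.095, e^(−kt) = 0.3344.
M(13.6) = 1539.6 + (661.3 − 1539.6) × 0.3344 = 1539.6 − 293.7 = 1245.9 Gt C.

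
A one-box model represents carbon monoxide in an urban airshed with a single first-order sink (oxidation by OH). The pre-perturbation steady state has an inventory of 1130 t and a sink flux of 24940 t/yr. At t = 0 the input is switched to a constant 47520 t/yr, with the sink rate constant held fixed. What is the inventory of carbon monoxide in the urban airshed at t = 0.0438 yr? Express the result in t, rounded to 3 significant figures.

1760 t

τ = M₀/F₀ = 1130/24940 = 0.04531 yr; rate constant k = 1/τ.
New steady state M_∞ = F₁/k = F₁·τ = 47520 × 0.04531 = 2153.1 t.
M(t) = M_∞ + (M₀ − M_∞)·e^(−t/τ); t/τ = 0.0438/0.04531 = 0.9667, so e^(−t/τ) = 0.3803.
M(t) = 2153.1 − 1023 × 0.3803 = 1764.0 t.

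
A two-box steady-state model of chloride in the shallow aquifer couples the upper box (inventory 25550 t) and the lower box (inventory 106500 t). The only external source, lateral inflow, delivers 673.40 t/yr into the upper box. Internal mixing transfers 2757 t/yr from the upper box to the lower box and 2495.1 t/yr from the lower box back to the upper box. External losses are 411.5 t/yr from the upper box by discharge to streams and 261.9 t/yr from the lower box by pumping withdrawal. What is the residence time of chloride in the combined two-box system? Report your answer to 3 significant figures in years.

Treat the two boxes together as one reservoir: the mixing fluxes between them are internal recycling, so τ = ΣM / Σ(external losses).
M_total = 25550 + 106500 = 132050 t.
ΣF_external_out = 411.5 + 261.9 = 673.40 t/yr.
τ = M_total / ΣF_ext = 132050 / 673.40 = 196.1 yr.

196 yr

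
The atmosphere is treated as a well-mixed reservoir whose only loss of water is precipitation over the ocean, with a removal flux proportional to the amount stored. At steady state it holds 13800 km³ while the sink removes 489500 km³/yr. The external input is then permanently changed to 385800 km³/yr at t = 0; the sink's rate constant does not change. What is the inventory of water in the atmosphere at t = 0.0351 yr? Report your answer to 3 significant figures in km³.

Residence time τ = M₀/F₀ = 0.02819 yr. The eventual steady state is M_∞ = M₀·(F₁/F₀) = 13800 × 385800/489500 = 10876 km³.
The anomaly ΔM(t) = M(t) − M_∞ decays as ΔM₀·e^(−t/τ) with ΔM₀ = 13800 − 10876 = 2924 km³.
At t = 0.0351 yr, e^(−t/τ) = e^(−1.245) = 0.2879, so ΔM = 841.8 km³ and M = 10876 + 841.8 = 11718 km³.

11700 km³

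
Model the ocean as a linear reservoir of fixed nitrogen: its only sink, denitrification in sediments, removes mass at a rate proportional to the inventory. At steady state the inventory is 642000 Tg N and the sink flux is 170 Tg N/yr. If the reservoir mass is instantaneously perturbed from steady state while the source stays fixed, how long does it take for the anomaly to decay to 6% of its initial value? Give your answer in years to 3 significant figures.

For a linear reservoir the anomaly decays as exp(−t/τ) with τ = M/F = 642000/170 = 3776 yr.
exp(−t/τ) = 0.06 ⇒ t = −τ ln(0.06) = 3776 × 2.813 = 10620 yr.

10600 yr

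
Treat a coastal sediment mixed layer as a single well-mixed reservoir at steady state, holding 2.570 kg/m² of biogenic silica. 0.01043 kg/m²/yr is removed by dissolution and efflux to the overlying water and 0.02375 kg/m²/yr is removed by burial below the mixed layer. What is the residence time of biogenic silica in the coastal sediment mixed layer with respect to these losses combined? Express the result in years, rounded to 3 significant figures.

Total removal = 0.01043 + 0.02375 = 0.034180 kg/m²/yr.
τ = M / ΣF_out = 2.570 / 0.034180 = 75.19 yr.

75.2 yr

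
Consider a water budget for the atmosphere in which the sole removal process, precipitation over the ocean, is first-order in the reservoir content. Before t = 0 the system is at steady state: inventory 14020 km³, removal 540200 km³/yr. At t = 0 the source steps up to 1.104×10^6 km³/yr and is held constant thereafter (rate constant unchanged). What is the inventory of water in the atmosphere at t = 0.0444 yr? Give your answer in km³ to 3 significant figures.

The sink rate constant is k = F₀/M₀ = 540200/14020 = 38.53 yr⁻¹.
Solving dM/dt = F₁ − kM with M(0) = M₀ gives M(t) = F₁/k + (M₀ − F₁/k)·e^(−kt).
F₁/k = 1.104×10^6/38.53 = 28652 km³; kt = 38.53 × 0.0444 = 1.711, e^(−kt) = 0.1807.
M(0.0444) = 28652 + (14020 − 28652) × 0.1807 = 28652 − 2645 = 26008 km³.

26000 km³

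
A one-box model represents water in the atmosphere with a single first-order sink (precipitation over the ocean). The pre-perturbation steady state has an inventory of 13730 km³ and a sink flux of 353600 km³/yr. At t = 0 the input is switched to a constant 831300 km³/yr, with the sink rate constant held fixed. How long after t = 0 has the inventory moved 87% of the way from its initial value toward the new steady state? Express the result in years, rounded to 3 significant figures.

τ = M₀/F₀ = 13730/353600 = 0.03883 yr.
The remaining gap fraction is e^(−t/τ); 87% covered ⇒ e^(−t/τ) = 0.130.
t = −τ ln(0.130) = 0.03883 × 2.040 = 0.07922 yr.

0.0792 yr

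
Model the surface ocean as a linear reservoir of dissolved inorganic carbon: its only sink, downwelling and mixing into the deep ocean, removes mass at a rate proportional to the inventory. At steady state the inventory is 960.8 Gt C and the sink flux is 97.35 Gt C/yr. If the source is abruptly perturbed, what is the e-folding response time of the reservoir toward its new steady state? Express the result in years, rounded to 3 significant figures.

9.87 yr

For a linear reservoir the response time equals the residence time τ = M/F.
τ = 960.8 / 97.35 = 9.870 yr.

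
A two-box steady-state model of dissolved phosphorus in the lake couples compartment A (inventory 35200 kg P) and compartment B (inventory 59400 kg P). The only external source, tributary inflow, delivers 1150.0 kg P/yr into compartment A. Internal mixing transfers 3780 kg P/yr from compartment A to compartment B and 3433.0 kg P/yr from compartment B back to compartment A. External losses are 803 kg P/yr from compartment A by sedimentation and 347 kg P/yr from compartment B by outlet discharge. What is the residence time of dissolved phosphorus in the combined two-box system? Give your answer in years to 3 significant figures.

82.3 yr

For the system as a whole, the A↔B exchange is internal and contributes nothing to the throughput; only the external sinks remove mass.
M_total = 35200 + 59400 = 94600 kg P.
ΣF_external_out = 803 + 347 = 1150.0 kg P/yr.
τ = M_total / ΣF_ext = 94600 / 1150.0 = 82.26 yr.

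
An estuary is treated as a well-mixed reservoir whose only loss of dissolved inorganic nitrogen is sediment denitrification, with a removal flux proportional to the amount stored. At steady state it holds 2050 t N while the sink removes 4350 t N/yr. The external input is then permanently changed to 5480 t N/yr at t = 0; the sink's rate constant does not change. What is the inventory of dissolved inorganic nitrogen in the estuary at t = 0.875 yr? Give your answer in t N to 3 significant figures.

The sink rate constant is k = F₀/M₀ = 4350/2050 = 2.122 yr⁻¹.
Solving dM/dt = F₁ − kM with M(0) = M₀ gives M(t) = F₁/k + (M₀ − F₁/k)·e^(−kt).
F₁/k = 5480/2.122 = 2582.5 t N; kt = 2.122 × 0.875 = 1.857, e^(−kt) = 0.1562.
M(0.875) = 2582.5 + (2050 − 2582.5) × 0.1562 = 2582.5 − 83.17 = 2499.4 t N.

2500 t N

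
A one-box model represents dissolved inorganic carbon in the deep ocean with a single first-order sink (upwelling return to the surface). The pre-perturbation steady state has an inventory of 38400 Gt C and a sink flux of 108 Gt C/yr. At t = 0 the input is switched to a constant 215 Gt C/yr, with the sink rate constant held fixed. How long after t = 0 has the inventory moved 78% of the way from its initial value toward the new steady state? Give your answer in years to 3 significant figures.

538 yr

τ = M₀/F₀ = 38400/108 = 355.6 yr.
The remaining gap fraction is e^(−t/τ); 78% covered ⇒ e^(−t/τ) = 0.220.
t = −τ ln(0.220) = 355.6 × 1.514 = 538.4 yr.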